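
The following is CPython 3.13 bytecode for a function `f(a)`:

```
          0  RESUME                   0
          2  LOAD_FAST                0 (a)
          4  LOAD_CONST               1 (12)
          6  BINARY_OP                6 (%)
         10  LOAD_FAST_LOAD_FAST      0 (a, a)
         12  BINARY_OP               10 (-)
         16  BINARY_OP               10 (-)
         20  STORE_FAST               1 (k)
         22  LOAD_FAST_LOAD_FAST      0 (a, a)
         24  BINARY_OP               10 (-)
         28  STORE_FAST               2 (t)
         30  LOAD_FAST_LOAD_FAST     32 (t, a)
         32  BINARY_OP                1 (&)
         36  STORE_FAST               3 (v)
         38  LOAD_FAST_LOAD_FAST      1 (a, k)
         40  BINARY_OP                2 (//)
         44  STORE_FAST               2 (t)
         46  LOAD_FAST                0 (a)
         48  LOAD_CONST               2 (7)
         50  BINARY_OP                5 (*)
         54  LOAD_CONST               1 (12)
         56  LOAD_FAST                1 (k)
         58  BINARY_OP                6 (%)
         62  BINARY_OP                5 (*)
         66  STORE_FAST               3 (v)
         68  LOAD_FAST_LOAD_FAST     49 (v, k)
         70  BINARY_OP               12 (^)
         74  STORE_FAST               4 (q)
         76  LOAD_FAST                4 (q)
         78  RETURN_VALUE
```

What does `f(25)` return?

LOAD_FAST a → push 25. Stack: [25]
LOAD_CONST → push 12. Stack: [25, 12]
BINARY_OP % → 25 % 12 = 1. Stack: [1]
LOAD_FAST_LOAD_FAST a,a → push 25,25. Stack: [1, 25, 25]
BINARY_OP - → 25 - 25 = 0. Stack: [1, 0]
BINARY_OP - → 1 - 0 = 1. Stack: [1]
STORE_FAST k → k=1. Stack: []
LOAD_FAST_LOAD_FAST a,a → push 25,25. Stack: [25, 25]
BINARY_OP - → 25 - 25 = 0. Stack: [0]
STORE_FAST t → t=0. Stack: []
LOAD_FAST_LOAD_FAST t,a → push 0,25. Stack: [0, 25]
BINARY_OP & → 0 & 25 = 0. Stack: [0]
STORE_FAST v → v=0. Stack: []
LOAD_FAST_LOAD_FAST a,k → push 25,1. Stack: [25, 1]
BINARY_OP // → 25 // 1 = 25. Stack: [25]
STORE_FAST t → t=25. Stack: []
LOAD_FAST a → push 25. Stack: [25]
LOAD_CONST → push 7. Stack: [25, 7]
BINARY_OP * → 25 * 7 = 175. Stack: [175]
LOAD_CONST → push 12. Stack: [175, 12]
LOAD_FAST k → push 1. Stack: [175, 12, 1]
BINARY_OP % → 12 % 1 = 0. Stack: [175, 0]
BINARY_OP * → 175 * 0 = 0. Stack: [0]
STORE_FAST v → v=0. Stack: []
LOAD_FAST_LOAD_FAST v,k → push 0,1. Stack: [0, 1]
BINARY_OP ^ → 0 ^ 1 = 1. Stack: [1]
STORE_FAST q → q=1. Stack: []
LOAD_FAST q → push 1. Stack: [1]
RETURN_VALUE → return 1.

1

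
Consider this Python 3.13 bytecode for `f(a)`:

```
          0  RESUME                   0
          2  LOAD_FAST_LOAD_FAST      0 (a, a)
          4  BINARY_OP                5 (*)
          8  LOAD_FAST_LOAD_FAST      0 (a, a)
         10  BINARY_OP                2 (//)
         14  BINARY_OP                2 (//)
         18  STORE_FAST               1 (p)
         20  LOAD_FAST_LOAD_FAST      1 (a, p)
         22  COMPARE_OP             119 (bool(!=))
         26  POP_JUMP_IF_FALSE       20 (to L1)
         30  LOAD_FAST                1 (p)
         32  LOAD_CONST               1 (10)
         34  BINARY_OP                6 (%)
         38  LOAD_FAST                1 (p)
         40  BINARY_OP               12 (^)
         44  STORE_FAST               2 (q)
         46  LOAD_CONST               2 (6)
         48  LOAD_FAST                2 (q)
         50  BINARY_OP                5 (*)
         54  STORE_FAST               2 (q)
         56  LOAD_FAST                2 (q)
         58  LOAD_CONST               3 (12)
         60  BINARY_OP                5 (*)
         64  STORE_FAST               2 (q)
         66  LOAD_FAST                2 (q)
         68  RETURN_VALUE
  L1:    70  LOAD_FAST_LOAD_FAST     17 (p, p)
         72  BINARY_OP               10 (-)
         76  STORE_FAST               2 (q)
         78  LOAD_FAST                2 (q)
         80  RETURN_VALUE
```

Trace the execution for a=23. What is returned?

LOAD_FAST_LOAD_FAST a,a → push 23,23. Stack: [23, 23]
BINARY_OP * → 23 * 23 = 529. Stack: [529]
LOAD_FAST_LOAD_FAST a,a → push 23,23. Stack: [529, 23, 23]
BINARY_OP // → 23 // 23 = 1. Stack: [529, 1]
BINARY_OP // → 529 // 1 = 529. Stack: [529]
STORE_FAST p → p=529. Stack: []
LOAD_FAST_LOAD_FAST a,p → push 23,529. Stack: [23, 529]
COMPARE_OP bool(!=) → 23 vs 529 = True. Stack: [True]
POP_JUMP_IF_FALSE → pop True; no jump. Stack: []
LOAD_FAST p → push 529. Stack: [529]
LOAD_CONST → push 10. Stack: [529, 10]
BINARY_OP % → 529 % 10 = 9. Stack: [9]
LOAD_FAST p → push 529. Stack: [9, 529]
BINARY_OP ^ → 9 ^ 529 = 536. Stack: [536]
STORE_FAST q → q=536. Stack: []
LOAD_CONST → push 6. Stack: [6]
LOAD_FAST q → push 536. Stack: [6, 536]
BINARY_OP * → 6 * 536 = 3216. Stack: [3216]
STORE_FAST q → q=3216. Stack: []
LOAD_FAST q → push 3216. Stack: [3216]
LOAD_CONST → push 12. Stack: [3216, 12]
BINARY_OP * → 3216 * 12 = 38592. Stack: [38592]
STORE_FAST q → q=38592. Stack: []
LOAD_FAST q → push 38592. Stack: [38592]
RETURN_VALUE → return 38592.

38592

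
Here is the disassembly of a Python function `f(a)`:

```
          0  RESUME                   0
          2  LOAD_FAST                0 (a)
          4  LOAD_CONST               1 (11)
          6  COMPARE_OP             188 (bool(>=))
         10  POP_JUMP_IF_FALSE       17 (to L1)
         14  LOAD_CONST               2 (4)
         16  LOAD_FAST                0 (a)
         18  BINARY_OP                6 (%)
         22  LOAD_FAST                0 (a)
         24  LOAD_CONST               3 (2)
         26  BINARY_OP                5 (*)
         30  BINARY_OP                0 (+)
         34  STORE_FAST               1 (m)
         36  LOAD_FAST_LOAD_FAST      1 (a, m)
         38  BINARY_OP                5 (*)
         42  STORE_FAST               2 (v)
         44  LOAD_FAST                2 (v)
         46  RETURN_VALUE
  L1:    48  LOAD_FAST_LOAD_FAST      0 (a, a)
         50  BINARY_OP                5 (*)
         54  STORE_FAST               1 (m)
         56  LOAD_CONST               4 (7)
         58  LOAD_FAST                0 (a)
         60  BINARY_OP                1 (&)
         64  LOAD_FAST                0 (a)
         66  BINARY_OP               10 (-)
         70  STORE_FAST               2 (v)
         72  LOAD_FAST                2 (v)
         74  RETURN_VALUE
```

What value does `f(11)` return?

286

LOAD_FAST a → push 11. Stack: [11]
LOAD_CONST → push 11. Stack: [11, 11]
COMPARE_OP bool(>=) → 11 vs 11 = True. Stack: [True]
POP_JUMP_IF_FALSE → pop True; no jump. Stack: []
LOAD_CONST → push 4. Stack: [4]
LOAD_FAST a → push 11. Stack: [4, 11]
BINARY_OP % → 4 % 11 = 4. Stack: [4]
LOAD_FAST a → push 11. Stack: [4, 11]
LOAD_CONST → push 2. Stack: [4, 11, 2]
BINARY_OP * → 11 * 2 = 22. Stack: [4, 22]
BINARY_OP + → 4 + 22 = 26. Stack: [26]
STORE_FAST m → m=26. Stack: []
LOAD_FAST_LOAD_FAST a,m → push 11,26. Stack: [11, 26]
BINARY_OP * → 11 * 26 = 286. Stack: [286]
STORE_FAST v → v=286. Stack: []
LOAD_FAST v → push 286. Stack: [286]
RETURN_VALUE → return 286.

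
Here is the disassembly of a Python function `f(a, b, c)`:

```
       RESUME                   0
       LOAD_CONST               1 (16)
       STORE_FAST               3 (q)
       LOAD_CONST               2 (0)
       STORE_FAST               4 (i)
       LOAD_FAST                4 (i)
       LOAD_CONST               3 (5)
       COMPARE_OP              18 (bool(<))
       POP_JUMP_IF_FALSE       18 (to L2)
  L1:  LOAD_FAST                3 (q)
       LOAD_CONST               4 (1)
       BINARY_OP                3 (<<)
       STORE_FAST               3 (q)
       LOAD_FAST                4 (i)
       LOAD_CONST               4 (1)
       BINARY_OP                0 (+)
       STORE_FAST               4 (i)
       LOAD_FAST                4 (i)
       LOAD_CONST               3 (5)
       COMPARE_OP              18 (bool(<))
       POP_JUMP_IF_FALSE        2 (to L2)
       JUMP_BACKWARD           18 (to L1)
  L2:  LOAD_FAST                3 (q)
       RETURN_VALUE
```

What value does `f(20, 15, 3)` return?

512

LOAD_CONST → push 16
STORE_FAST q → q=16
LOAD_CONST → push 0
STORE_FAST i → i=0
LOAD_FAST i → push 0
LOAD_CONST → push 5
COMPARE_OP bool(<) → 0 vs 5 = True
POP_JUMP_IF_FALSE → pop True; no jump
LOAD_FAST q → push 16
LOAD_CONST → push 1
BINARY_OP << → 16 << 1 = 32
STORE_FAST q → q=32
LOAD_FAST i → push 0
LOAD_CONST → push 1
BINARY_OP + → 0 + 1 = 1
STORE_FAST i → i=1
LOAD_FAST i → push 1
LOAD_CONST → push 5
COMPARE_OP bool(<) → 1 vs 5 = True
POP_JUMP_IF_FALSE → pop True; no jump
LOAD_FAST q → push 32
LOAD_CONST → push 1
BINARY_OP << → 32 << 1 = 64
STORE_FAST q → q=64
LOAD_FAST i → push 1
LOAD_CONST → push 1
BINARY_OP + → 1 + 1 = 2
STORE_FAST i → i=2
LOAD_FAST i → push 2
LOAD_CONST → push 5
COMPARE_OP bool(<) → 2 vs 5 = True
POP_JUMP_IF_FALSE → pop True; no jump
LOAD_FAST q → push 64
LOAD_CONST → push 1
BINARY_OP << → 64 << 1 = 128
STORE_FAST q → q=128
LOAD_FAST i → push 2
LOAD_CONST → push 1
BINARY_OP + → 2 + 1 = 3
STORE_FAST i → i=3
LOAD_FAST i → push 3
LOAD_CONST → push 5
COMPARE_OP bool(<) → 3 vs 5 = True
POP_JUMP_IF_FALSE → pop True; no jump
LOAD_FAST q → push 128
LOAD_CONST → push 1
BINARY_OP << → 128 << 1 = 256
STORE_FAST q → q=256
LOAD_FAST i → push 3
LOAD_CONST → push 1
BINARY_OP + → 3 + 1 = 4
STORE_FAST i → i=4
LOAD_FAST i → push 4
LOAD_CONST → push 5
COMPARE_OP bool(<) → 4 vs 5 = True
POP_JUMP_IF_FALSE → pop True; no jump
LOAD_FAST q → push 256
LOAD_CONST → push 1
BINARY_OP << → 256 << 1 = 512
STORE_FAST q → q=512
LOAD_FAST i → push 4
LOAD_CONST → push 1
BINARY_OP + → 4 + 1 = 5
STORE_FAST i → i=5
LOAD_FAST i → push 5
LOAD_CONST → push 5
COMPARE_OP bool(<) → 5 vs 5 = False
POP_JUMP_IF_FALSE → pop False; jump
LOAD_FAST q → push 512
RETURN_VALUE → return 512.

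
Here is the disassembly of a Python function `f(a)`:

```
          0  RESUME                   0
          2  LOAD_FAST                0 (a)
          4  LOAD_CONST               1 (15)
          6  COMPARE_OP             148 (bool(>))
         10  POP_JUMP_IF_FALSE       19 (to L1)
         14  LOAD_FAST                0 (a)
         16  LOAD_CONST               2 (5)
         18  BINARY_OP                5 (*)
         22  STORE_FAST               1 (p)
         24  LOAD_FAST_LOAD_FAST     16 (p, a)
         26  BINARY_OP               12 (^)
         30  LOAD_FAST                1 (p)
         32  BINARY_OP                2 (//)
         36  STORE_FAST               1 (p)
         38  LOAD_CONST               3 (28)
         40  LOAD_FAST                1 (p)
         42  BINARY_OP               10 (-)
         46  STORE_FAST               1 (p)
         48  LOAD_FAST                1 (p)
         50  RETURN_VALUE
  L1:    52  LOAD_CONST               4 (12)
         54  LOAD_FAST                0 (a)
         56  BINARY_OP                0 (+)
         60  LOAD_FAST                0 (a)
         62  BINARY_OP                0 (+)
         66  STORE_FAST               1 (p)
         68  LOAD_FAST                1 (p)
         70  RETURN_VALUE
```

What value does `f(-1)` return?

LOAD_FAST a → push -1. Stack: [-1]
LOAD_CONST → push 15. Stack: [-1, 15]
COMPARE_OP bool(>) → -1 vs 15 = False. Stack: [False]
POP_JUMP_IF_FALSE → pop False; jump. Stack: []
LOAD_CONST → push 12. Stack: [12]
LOAD_FAST a → push -1. Stack: [12, -1]
BINARY_OP + → 12 + -1 = 11. Stack: [11]
LOAD_FAST a → push -1. Stack: [11, -1]
BINARY_OP + → 11 + -1 = 10. Stack: [10]
STORE_FAST p → p=10. Stack: []
LOAD_FAST p → push 10. Stack: [10]
RETURN_VALUE → return 10.

10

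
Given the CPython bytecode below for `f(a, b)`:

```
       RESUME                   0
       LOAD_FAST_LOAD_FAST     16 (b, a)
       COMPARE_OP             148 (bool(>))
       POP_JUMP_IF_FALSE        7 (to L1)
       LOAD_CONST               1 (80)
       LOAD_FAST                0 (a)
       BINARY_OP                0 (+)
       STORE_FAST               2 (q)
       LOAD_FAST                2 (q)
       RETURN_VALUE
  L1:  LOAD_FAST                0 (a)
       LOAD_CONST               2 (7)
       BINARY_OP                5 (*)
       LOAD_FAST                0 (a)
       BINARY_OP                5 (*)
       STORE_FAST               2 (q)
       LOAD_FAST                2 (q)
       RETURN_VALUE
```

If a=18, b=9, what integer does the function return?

LOAD_FAST_LOAD_FAST b,a → push 9,18. Stack: [9, 18]
COMPARE_OP bool(>) → 9 vs 18 = False. Stack: [False]
POP_JUMP_IF_FALSE → pop False; jump. Stack: []
LOAD_FAST a → push 18. Stack: [18]
LOAD_CONST → push 7. Stack: [18, 7]
BINARY_OP * → 18 * 7 = 126. Stack: [126]
LOAD_FAST a → push 18. Stack: [126, 18]
BINARY_OP * → 126 * 18 = 2268. Stack: [2268]
STORE_FAST q → q=2268. Stack: []
LOAD_FAST q → push 2268. Stack: [2268]
RETURN_VALUE → return 2268.

2268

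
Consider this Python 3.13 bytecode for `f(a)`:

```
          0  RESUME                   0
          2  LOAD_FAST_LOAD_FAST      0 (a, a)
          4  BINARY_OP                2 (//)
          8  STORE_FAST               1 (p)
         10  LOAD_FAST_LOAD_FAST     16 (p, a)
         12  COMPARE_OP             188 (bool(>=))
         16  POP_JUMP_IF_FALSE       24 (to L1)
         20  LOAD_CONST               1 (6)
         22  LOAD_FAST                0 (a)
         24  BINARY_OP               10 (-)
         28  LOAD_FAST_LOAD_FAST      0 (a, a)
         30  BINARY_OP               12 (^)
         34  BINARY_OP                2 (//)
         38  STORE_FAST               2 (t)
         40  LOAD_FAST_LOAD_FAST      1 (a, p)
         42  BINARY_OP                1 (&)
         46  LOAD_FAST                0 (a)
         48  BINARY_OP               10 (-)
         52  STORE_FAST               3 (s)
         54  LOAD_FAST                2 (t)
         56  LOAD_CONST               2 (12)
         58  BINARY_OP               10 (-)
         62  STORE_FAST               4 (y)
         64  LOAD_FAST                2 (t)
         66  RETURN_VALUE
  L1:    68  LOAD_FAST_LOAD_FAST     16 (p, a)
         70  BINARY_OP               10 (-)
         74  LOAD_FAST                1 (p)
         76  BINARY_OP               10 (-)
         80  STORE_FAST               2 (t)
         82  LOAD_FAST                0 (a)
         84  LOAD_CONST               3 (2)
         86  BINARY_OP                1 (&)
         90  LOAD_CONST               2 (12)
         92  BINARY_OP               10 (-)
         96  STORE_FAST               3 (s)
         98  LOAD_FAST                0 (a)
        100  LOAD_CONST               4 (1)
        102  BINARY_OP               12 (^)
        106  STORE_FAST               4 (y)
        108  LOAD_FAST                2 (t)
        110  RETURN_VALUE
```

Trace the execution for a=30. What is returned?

LOAD_FAST_LOAD_FAST a,a → push 30,30. Stack: [30, 30]
BINARY_OP // → 30 // 30 = 1. Stack: [1]
STORE_FAST p → p=1. Stack: []
LOAD_FAST_LOAD_FAST p,a → push 1,30. Stack: [1, 30]
COMPARE_OP bool(>=) → 1 vs 30 = False. Stack: [False]
POP_JUMP_IF_FALSE → pop False; jump. Stack: []
LOAD_FAST_LOAD_FAST p,a → push 1,30. Stack: [1, 30]
BINARY_OP - → 1 - 30 = -29. Stack: [-29]
LOAD_FAST p → push 1. Stack: [-29, 1]
BINARY_OP - → -29 - 1 = -30. Stack: [-30]
STORE_FAST t → t=-30. Stack: []
LOAD_FAST a → push 30. Stack: [30]
LOAD_CONST → push 2. Stack: [30, 2]
BINARY_OP & → 30 & 2 = 2. Stack: [2]
LOAD_CONST → push 12. Stack: [2, 12]
BINARY_OP - → 2 - 12 = -10. Stack: [-10]
STORE_FAST s → s=-10. Stack: []
LOAD_FAST a → push 30. Stack: [30]
LOAD_CONST → push 1. Stack: [30, 1]
BINARY_OP ^ → 30 ^ 1 = 31. Stack: [31]
STORE_FAST y → y=31. Stack: []
LOAD_FAST t → push -30. Stack: [-30]
RETURN_VALUE → return -30.

-30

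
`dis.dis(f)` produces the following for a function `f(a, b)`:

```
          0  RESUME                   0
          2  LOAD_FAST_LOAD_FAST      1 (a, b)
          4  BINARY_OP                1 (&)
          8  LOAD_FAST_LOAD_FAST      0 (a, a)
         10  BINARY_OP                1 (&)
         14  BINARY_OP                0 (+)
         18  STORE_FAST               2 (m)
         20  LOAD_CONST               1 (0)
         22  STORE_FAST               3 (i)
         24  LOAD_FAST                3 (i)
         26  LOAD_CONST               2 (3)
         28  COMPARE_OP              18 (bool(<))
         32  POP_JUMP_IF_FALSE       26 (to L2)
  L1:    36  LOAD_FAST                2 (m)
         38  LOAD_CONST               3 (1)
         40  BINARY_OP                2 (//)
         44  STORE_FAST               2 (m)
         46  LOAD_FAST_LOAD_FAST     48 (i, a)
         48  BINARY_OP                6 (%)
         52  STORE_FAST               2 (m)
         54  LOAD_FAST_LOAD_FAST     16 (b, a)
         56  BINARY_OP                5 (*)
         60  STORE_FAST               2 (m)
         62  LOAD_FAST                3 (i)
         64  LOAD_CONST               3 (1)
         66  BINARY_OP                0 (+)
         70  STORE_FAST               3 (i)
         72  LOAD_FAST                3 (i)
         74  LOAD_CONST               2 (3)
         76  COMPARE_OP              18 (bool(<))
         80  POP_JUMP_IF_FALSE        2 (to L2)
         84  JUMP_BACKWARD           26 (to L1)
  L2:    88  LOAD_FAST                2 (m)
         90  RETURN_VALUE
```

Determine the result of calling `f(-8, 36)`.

-288

LOAD_FAST_LOAD_FAST a,b → push -8,36
BINARY_OP & → -8 & 36 = 32
LOAD_FAST_LOAD_FAST a,a → push -8,-8
BINARY_OP & → -8 & -8 = -8
BINARY_OP + → 32 + -8 = 24
STORE_FAST m → m=24
LOAD_CONST → push 0
STORE_FAST i → i=0
LOAD_FAST i → push 0
LOAD_CONST → push 3
COMPARE_OP bool(<) → 0 vs 3 = True
POP_JUMP_IF_FALSE → pop True; no jump
LOAD_FAST m → push 24
LOAD_CONST → push 1
BINARY_OP // → 24 // 1 = 24
STORE_FAST m → m=24
LOAD_FAST_LOAD_FAST i,a → push 0,-8
BINARY_OP % → 0 % -8 = 0
STORE_FAST m → m=0
LOAD_FAST_LOAD_FAST b,a → push 36,-8
BINARY_OP * → 36 * -8 = -288
STORE_FAST m → m=-288
LOAD_FAST i → push 0
LOAD_CONST → push 1
BINARY_OP + → 0 + 1 = 1
STORE_FAST i → i=1
LOAD_FAST i → push 1
LOAD_CONST → push 3
COMPARE_OP bool(<) → 1 vs 3 = True
POP_JUMP_IF_FALSE → pop True; no jump
LOAD_FAST m → push -288
LOAD_CONST → push 1
BINARY_OP // → -288 // 1 = -288
STORE_FAST m → m=-288
LOAD_FAST_LOAD_FAST i,a → push 1,-8
BINARY_OP % → 1 % -8 = -7
STORE_FAST m → m=-7
LOAD_FAST_LOAD_FAST b,a → push 36,-8
BINARY_OP * → 36 * -8 = -288
STORE_FAST m → m=-288
LOAD_FAST i → push 1
LOAD_CONST → push 1
BINARY_OP + → 1 + 1 = 2
STORE_FAST i → i=2
LOAD_FAST i → push 2
LOAD_CONST → push 3
COMPARE_OP bool(<) → 2 vs 3 = True
POP_JUMP_IF_FALSE → pop True; no jump
LOAD_FAST m → push -288
LOAD_CONST → push 1
BINARY_OP // → -288 // 1 = -288
STORE_FAST m → m=-288
LOAD_FAST_LOAD_FAST i,a → push 2,-8
BINARY_OP % → 2 % -8 = -6
STORE_FAST m → m=-6
LOAD_FAST_LOAD_FAST b,a → push 36,-8
BINARY_OP * → 36 * -8 = -288
STORE_FAST m → m=-288
LOAD_FAST i → push 2
LOAD_CONST → push 1
BINARY_OP + → 2 + 1 = 3
STORE_FAST i → i=3
LOAD_FAST i → push 3
LOAD_CONST → push 3
COMPARE_OP bool(<) → 3 vs 3 = False
POP_JUMP_IF_FALSE → pop False; jump
LOAD_FAST m → push -288
RETURN_VALUE → return -288.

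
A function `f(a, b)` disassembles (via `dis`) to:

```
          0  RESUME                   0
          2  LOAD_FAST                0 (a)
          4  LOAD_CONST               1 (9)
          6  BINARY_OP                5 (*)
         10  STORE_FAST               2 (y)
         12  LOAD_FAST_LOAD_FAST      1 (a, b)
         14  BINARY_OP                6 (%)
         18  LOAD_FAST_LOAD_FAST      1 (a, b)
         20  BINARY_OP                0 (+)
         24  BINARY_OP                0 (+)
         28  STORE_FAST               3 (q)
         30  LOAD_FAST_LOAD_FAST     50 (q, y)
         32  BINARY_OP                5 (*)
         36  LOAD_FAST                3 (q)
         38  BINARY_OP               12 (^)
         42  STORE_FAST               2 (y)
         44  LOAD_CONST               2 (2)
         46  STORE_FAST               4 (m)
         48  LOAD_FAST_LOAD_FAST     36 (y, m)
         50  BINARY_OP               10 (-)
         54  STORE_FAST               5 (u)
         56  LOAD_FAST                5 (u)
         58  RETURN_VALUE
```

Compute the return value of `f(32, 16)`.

13870

LOAD_FAST a → push 32. Stack: [32]
LOAD_CONST → push 9. Stack: [32, 9]
BINARY_OP * → 32 * 9 = 288. Stack: [288]
STORE_FAST y → y=288. Stack: []
LOAD_FAST_LOAD_FAST a,b → push 32,16. Stack: [32, 16]
BINARY_OP % → 32 % 16 = 0. Stack: [0]
LOAD_FAST_LOAD_FAST a,b → push 32,16. Stack: [0, 32, 16]
BINARY_OP + → 32 + 16 = 48. Stack: [0, 48]
BINARY_OP + → 0 + 48 = 48. Stack: [48]
STORE_FAST q → q=48. Stack: []
LOAD_FAST_LOAD_FAST q,y → push 48,288. Stack: [48, 288]
BINARY_OP * → 48 * 288 = 13824. Stack: [13824]
LOAD_FAST q → push 48. Stack: [13824, 48]
BINARY_OP ^ → 13824 ^ 48 = 13872. Stack: [13872]
STORE_FAST y → y=13872. Stack: []
LOAD_CONST → push 2. Stack: [2]
STORE_FAST m → m=2. Stack: []
LOAD_FAST_LOAD_FAST y,m → push 13872,2. Stack: [13872, 2]
BINARY_OP - → 13872 - 2 = 13870. Stack: [13870]
STORE_FAST u → u=13870. Stack: []
LOAD_FAST u → push 13870. Stack: [13870]
RETURN_VALUE → return 13870.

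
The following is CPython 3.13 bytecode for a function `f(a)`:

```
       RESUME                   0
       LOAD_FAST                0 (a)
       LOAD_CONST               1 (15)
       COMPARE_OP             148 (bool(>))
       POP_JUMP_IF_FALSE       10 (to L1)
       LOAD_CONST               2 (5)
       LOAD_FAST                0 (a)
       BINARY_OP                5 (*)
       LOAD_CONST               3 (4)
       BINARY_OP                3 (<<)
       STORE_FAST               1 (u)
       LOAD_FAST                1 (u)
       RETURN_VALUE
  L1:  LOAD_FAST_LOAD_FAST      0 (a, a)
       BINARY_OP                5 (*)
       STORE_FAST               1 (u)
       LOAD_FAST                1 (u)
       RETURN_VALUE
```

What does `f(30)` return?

LOAD_FAST a → push 30. Stack: [30]
LOAD_CONST → push 15. Stack: [30, 15]
COMPARE_OP bool(>) → 30 vs 15 = True. Stack: [True]
POP_JUMP_IF_FALSE → pop True; no jump. Stack: []
LOAD_CONST → push 5. Stack: [5]
LOAD_FAST a → push 30. Stack: [5, 30]
BINARY_OP * → 5 * 30 = 150. Stack: [150]
LOAD_CONST → push 4. Stack: [150, 4]
BINARY_OP << → 150 << 4 = 2400. Stack: [2400]
STORE_FAST u → u=2400. Stack: []
LOAD_FAST u → push 2400. Stack: [2400]
RETURN_VALUE → return 2400.

2400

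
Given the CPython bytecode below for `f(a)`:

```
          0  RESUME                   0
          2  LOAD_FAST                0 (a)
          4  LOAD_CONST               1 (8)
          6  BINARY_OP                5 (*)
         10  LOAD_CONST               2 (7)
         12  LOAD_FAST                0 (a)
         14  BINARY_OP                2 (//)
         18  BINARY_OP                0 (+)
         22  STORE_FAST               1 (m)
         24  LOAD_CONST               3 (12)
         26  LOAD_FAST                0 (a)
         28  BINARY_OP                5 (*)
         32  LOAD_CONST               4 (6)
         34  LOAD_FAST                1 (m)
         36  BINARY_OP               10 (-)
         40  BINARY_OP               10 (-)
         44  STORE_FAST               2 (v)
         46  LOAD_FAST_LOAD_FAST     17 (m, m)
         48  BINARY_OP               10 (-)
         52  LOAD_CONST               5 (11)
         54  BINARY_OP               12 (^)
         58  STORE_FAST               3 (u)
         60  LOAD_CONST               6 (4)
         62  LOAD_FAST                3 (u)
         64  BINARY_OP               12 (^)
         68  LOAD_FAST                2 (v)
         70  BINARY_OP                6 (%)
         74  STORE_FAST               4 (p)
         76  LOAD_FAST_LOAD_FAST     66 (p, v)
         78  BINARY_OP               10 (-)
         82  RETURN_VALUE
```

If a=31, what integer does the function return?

-599

LOAD_FAST a → push 31. Stack: [31]
LOAD_CONST → push 8. Stack: [31, 8]
BINARY_OP * → 31 * 8 = 248. Stack: [248]
LOAD_CONST → push 7. Stack: [248, 7]
LOAD_FAST a → push 31. Stack: [248, 7, 31]
BINARY_OP // → 7 // 31 = 0. Stack: [248, 0]
BINARY_OP + → 248 + 0 = 248. Stack: [248]
STORE_FAST m → m=248. Stack: []
LOAD_CONST → push 12. Stack: [12]
LOAD_FAST a → push 31. Stack: [12, 31]
BINARY_OP * → 12 * 31 = 372. Stack: [372]
LOAD_CONST → push 6. Stack: [372, 6]
LOAD_FAST m → push 248. Stack: [372, 6, 248]
BINARY_OP - → 6 - 248 = -242. Stack: [372, -242]
BINARY_OP - → 372 - -242 = 614. Stack: [614]
STORE_FAST v → v=614. Stack: []
LOAD_FAST_LOAD_FAST m,m → push 248,248. Stack: [248, 248]
BINARY_OP - → 248 - 248 = 0. Stack: [0]
LOAD_CONST → push 11. Stack: [0, 11]
BINARY_OP ^ → 0 ^ 11 = 11. Stack: [11]
STORE_FAST u → u=11. Stack: []
LOAD_CONST → push 4. Stack: [4]
LOAD_FAST u → push 11. Stack: [4, 11]
BINARY_OP ^ → 4 ^ 11 = 15. Stack: [15]
LOAD_FAST v → push 614. Stack: [15, 614]
BINARY_OP % → 15 % 614 = 15. Stack: [15]
STORE_FAST p → p=15. Stack: []
LOAD_FAST_LOAD_FAST p,v → push 15,614. Stack: [15, 614]
BINARY_OP - → 15 - 614 = -599. Stack: [-599]
RETURN_VALUE → return -599.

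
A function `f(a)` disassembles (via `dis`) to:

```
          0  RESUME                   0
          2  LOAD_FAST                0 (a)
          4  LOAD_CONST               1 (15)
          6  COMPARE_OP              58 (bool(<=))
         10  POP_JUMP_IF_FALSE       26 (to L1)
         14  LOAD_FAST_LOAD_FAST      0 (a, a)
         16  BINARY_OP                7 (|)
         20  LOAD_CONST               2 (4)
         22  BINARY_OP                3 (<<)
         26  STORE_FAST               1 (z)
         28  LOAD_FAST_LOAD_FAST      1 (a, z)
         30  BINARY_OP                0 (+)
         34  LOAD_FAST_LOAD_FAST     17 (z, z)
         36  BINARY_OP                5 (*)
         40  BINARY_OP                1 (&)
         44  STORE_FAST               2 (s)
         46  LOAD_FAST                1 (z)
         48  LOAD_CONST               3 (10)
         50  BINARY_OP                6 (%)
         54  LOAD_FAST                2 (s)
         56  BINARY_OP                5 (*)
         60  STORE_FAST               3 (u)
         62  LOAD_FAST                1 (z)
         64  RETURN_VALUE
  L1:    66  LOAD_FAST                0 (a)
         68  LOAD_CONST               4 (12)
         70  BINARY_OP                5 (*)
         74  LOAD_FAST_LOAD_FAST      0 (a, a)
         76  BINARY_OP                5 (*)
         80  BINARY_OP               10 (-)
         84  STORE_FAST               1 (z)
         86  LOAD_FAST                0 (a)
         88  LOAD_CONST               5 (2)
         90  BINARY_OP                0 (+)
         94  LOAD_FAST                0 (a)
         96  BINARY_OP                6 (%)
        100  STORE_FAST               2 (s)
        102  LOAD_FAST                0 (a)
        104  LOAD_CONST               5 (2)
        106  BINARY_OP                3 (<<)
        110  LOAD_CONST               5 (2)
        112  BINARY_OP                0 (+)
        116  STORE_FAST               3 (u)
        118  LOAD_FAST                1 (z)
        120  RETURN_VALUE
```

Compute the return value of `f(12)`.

192

LOAD_FAST a → push 12. Stack: [12]
LOAD_CONST → push 15. Stack: [12, 15]
COMPARE_OP bool(<=) → 12 vs 15 = True. Stack: [True]
POP_JUMP_IF_FALSE → pop True; no jump. Stack: []
LOAD_FAST_LOAD_FAST a,a → push 12,12. Stack: [12, 12]
BINARY_OP | → 12 | 12 = 12. Stack: [12]
LOAD_CONST → push 4. Stack: [12, 4]
BINARY_OP << → 12 << 4 = 192. Stack: [192]
STORE_FAST z → z=192. Stack: []
LOAD_FAST_LOAD_FAST a,z → push 12,192. Stack: [12, 192]
BINARY_OP + → 12 + 192 = 204. Stack: [204]
LOAD_FAST_LOAD_FAST z,z → push 192,192. Stack: [204, 192, 192]
BINARY_OP * → 192 * 192 = 36864. Stack: [204, 36864]
BINARY_OP & → 204 & 36864 = 0. Stack: [0]
STORE_FAST s → s=0. Stack: []
LOAD_FAST z → push 192. Stack: [192]
LOAD_CONST → push 10. Stack: [192, 10]
BINARY_OP % → 192 % 10 = 2. Stack: [2]
LOAD_FAST s → push 0. Stack: [2, 0]
BINARY_OP * → 2 * 0 = 0. Stack: [0]
STORE_FAST u → u=0. Stack: []
LOAD_FAST z → push 192. Stack: [192]
RETURN_VALUE → return 192.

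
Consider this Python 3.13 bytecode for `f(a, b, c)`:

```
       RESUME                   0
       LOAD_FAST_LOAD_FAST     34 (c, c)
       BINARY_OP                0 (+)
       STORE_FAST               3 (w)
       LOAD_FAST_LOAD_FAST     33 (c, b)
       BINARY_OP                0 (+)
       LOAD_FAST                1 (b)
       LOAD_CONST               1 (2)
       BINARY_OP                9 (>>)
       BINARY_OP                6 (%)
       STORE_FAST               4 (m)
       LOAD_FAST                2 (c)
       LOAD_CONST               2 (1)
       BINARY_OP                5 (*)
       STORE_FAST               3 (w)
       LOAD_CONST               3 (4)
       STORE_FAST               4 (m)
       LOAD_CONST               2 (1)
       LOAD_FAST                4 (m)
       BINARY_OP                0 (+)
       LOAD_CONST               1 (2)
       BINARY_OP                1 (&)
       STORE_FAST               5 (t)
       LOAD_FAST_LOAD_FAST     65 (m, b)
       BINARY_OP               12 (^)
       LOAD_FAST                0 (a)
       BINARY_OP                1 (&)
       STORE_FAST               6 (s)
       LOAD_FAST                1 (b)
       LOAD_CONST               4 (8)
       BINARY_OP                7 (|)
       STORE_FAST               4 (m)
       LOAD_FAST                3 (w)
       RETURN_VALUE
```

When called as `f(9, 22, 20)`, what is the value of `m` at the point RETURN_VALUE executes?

LOAD_FAST_LOAD_FAST c,c → push 20,20. Stack: [20, 20]
BINARY_OP + → 20 + 20 = 40. Stack: [40]
STORE_FAST w → w=40. Stack: []
LOAD_FAST_LOAD_FAST c,b → push 20,22. Stack: [20, 22]
BINARY_OP + → 20 + 22 = 42. Stack: [42]
LOAD_FAST b → push 22. Stack: [42, 22]
LOAD_CONST → push 2. Stack: [42, 22, 2]
BINARY_OP >> → 22 >> 2 = 5. Stack: [42, 5]
BINARY_OP % → 42 % 5 = 2. Stack: [2]
STORE_FAST m → m=2. Stack: []
LOAD_FAST c → push 20. Stack: [20]
LOAD_CONST → push 1. Stack: [20, 1]
BINARY_OP * → 20 * 1 = 20. Stack: [20]
STORE_FAST w → w=20. Stack: []
LOAD_CONST → push 4. Stack: [4]
STORE_FAST m → m=4. Stack: []
LOAD_CONST → push 1. Stack: [1]
LOAD_FAST m → push 4. Stack: [1, 4]
BINARY_OP + → 1 + 4 = 5. Stack: [5]
LOAD_CONST → push 2. Stack: [5, 2]
BINARY_OP & → 5 & 2 = 0. Stack: [0]
STORE_FAST t → t=0. Stack: []
LOAD_FAST_LOAD_FAST m,b → push 4,22. Stack: [4, 22]
BINARY_OP ^ → 4 ^ 22 = 18. Stack: [18]
LOAD_FAST a → push 9. Stack: [18, 9]
BINARY_OP & → 18 & 9 = 0. Stack: [0]
STORE_FAST s → s=0. Stack: []
LOAD_FAST b → push 22. Stack: [22]
LOAD_CONST → push 8. Stack: [22, 8]
BINARY_OP | → 22 | 8 = 30. Stack: [30]
STORE_FAST m → m=30. Stack: []
LOAD_FAST w → push 20. Stack: [20]
RETURN_VALUE → return 20.

30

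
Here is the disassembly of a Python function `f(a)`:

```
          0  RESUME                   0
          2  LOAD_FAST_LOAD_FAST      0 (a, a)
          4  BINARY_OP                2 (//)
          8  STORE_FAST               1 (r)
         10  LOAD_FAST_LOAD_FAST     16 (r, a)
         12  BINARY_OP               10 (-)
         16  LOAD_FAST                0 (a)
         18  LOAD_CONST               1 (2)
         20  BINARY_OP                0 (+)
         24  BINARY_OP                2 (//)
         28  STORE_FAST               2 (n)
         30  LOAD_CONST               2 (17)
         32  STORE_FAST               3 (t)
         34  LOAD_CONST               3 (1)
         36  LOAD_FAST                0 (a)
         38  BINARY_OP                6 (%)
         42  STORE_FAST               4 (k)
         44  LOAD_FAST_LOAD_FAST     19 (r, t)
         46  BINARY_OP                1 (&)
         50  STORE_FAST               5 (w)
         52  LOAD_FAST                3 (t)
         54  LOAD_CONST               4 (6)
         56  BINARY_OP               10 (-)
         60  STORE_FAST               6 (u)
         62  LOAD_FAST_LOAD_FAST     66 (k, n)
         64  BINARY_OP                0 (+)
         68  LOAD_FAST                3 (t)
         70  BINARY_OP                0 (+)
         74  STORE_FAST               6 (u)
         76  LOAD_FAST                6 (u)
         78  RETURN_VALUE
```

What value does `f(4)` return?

LOAD_FAST_LOAD_FAST a,a → push 4,4. Stack: [4, 4]
BINARY_OP // → 4 // 4 = 1. Stack: [1]
STORE_FAST r → r=1. Stack: []
LOAD_FAST_LOAD_FAST r,a → push 1,4. Stack: [1, 4]
BINARY_OP - → 1 - 4 = -3. Stack: [-3]
LOAD_FAST a → push 4. Stack: [-3, 4]
LOAD_CONST → push 2. Stack: [-3, 4, 2]
BINARY_OP + → 4 + 2 = 6. Stack: [-3, 6]
BINARY_OP // → -3 // 6 = -1. Stack: [-1]
STORE_FAST n → n=-1. Stack: []
LOAD_CONST → push 17. Stack: [17]
STORE_FAST t → t=17. Stack: []
LOAD_CONST → push 1. Stack: [1]
LOAD_FAST a → push 4. Stack: [1, 4]
BINARY_OP % → 1 % 4 = 1. Stack: [1]
STORE_FAST k → k=1. Stack: []
LOAD_FAST_LOAD_FAST r,t → push 1,17. Stack: [1, 17]
BINARY_OP & → 1 & 17 = 1. Stack: [1]
STORE_FAST w → w=1. Stack: []
LOAD_FAST t → push 17. Stack: [17]
LOAD_CONST → push 6. Stack: [17, 6]
BINARY_OP - → 17 - 6 = 11. Stack: [11]
STORE_FAST u → u=11. Stack: []
LOAD_FAST_LOAD_FAST k,n → push 1,-1. Stack: [1, -1]
BINARY_OP + → 1 + -1 = 0. Stack: [0]
LOAD_FAST t → push 17. Stack: [0, 17]
BINARY_OP + → 0 + 17 = 17. Stack: [17]
STORE_FAST u → u=17. Stack: []
LOAD_FAST u → push 17. Stack: [17]
RETURN_VALUE → return 17.

17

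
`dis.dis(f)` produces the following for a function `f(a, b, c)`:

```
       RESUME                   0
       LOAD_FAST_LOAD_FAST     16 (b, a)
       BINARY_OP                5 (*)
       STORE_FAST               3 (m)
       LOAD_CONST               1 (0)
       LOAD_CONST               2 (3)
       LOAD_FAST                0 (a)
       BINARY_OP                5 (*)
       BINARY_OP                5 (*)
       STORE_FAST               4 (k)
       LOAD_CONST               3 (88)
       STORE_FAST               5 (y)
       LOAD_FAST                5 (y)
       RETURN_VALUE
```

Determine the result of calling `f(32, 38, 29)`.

88

LOAD_FAST_LOAD_FAST b,a → push 38,32. Stack: [38, 32]
BINARY_OP * → 38 * 32 = 1216. Stack: [1216]
STORE_FAST m → m=1216. Stack: []
LOAD_CONST → push 0. Stack: [0]
LOAD_CONST → push 3. Stack: [0, 3]
LOAD_FAST a → push 32. Stack: [0, 3, 32]
BINARY_OP * → 3 * 32 = 96. Stack: [0, 96]
BINARY_OP * → 0 * 96 = 0. Stack: [0]
STORE_FAST k → k=0. Stack: []
LOAD_CONST → push 88. Stack: [88]
STORE_FAST y → y=88. Stack: []
LOAD_FAST y → push 88. Stack: [88]
RETURN_VALUE → return 88.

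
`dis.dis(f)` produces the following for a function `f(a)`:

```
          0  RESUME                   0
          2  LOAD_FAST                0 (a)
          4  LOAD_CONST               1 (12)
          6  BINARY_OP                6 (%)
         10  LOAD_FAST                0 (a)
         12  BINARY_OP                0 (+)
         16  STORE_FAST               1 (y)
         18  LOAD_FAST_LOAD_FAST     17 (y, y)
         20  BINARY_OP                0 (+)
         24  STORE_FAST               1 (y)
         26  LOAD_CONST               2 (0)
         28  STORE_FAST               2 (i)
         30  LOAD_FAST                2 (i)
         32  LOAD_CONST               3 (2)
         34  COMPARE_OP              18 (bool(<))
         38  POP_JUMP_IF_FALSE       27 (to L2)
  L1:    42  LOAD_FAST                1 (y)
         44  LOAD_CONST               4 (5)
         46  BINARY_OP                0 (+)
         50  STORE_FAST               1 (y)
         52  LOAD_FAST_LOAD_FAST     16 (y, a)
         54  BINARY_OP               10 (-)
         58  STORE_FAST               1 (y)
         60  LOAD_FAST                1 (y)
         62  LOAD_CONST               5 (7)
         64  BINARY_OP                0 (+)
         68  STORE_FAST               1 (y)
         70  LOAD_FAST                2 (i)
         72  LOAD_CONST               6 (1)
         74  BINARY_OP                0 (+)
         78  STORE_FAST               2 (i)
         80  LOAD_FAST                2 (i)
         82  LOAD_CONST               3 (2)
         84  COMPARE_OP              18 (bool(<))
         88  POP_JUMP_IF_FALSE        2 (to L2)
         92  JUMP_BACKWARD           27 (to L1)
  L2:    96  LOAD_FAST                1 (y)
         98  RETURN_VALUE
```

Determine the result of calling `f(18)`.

LOAD_FAST a → push 18. Stack: [18]
LOAD_CONST → push 12. Stack: [18, 12]
BINARY_OP % → 18 % 12 = 6. Stack: [6]
LOAD_FAST a → push 18. Stack: [6, 18]
BINARY_OP + → 6 + 18 = 24. Stack: [24]
STORE_FAST y → y=24. Stack: []
LOAD_FAST_LOAD_FAST y,y → push 24,24. Stack: [24, 24]
BINARY_OP + → 24 + 24 = 48. Stack: [48]
STORE_FAST y → y=48. Stack: []
LOAD_CONST → push 0. Stack: [0]
STORE_FAST i → i=0. Stack: []
LOAD_FAST i → push 0. Stack: [0]
LOAD_CONST → push 2. Stack: [0, 2]
COMPARE_OP bool(<) → 0 vs 2 = True. Stack: [True]
POP_JUMP_IF_FALSE → pop True; no jump. Stack: []
LOAD_FAST y → push 48. Stack: [48]
LOAD_CONST → push 5. Stack: [48, 5]
BINARY_OP + → 48 + 5 = 53. Stack: [53]
STORE_FAST y → y=53. Stack: []
LOAD_FAST_LOAD_FAST y,a → push 53,18. Stack: [53, 18]
BINARY_OP - → 53 - 18 = 35. Stack: [35]
STORE_FAST y → y=35. Stack: []
LOAD_FAST y → push 35. Stack: [35]
LOAD_CONST → push 7. Stack: [35, 7]
BINARY_OP + → 35 + 7 = 42. Stack: [42]
STORE_FAST y → y=42. Stack: []
LOAD_FAST i → push 0. Stack: [0]
LOAD_CONST → push 1. Stack: [0, 1]
BINARY_OP + → 0 + 1 = 1. Stack: [1]
STORE_FAST i → i=1. Stack: []
LOAD_FAST i → push 1. Stack: [1]
LOAD_CONST → push 2. Stack: [1, 2]
COMPARE_OP bool(<) → 1 vs 2 = True. Stack: [True]
POP_JUMP_IF_FALSE → pop True; no jump. Stack: []
LOAD_FAST y → push 42. Stack: [42]
LOAD_CONST → push 5. Stack: [42, 5]
BINARY_OP + → 42 + 5 = 47. Stack: [47]
STORE_FAST y → y=47. Stack: []
LOAD_FAST_LOAD_FAST y,a → push 47,18. Stack: [47, 18]
BINARY_OP - → 47 - 18 = 29. Stack: [29]
STORE_FAST y → y=29. Stack: []
LOAD_FAST y → push 29. Stack: [29]
LOAD_CONST → push 7. Stack: [29, 7]
BINARY_OP + → 29 + 7 = 36. Stack: [36]
STORE_FAST y → y=36. Stack: []
LOAD_FAST i → push 1. Stack: [1]
LOAD_CONST → push 1. Stack: [1, 1]
BINARY_OP + → 1 + 1 = 2. Stack: [2]
STORE_FAST i → i=2. Stack: []
LOAD_FAST i → push 2. Stack: [2]
LOAD_CONST → push 2. Stack: [2, 2]
COMPARE_OP bool(<) → 2 vs 2 = False. Stack: [False]
POP_JUMP_IF_FALSE → pop False; jump. Stack: []
LOAD_FAST y → push 36. Stack: [36]
RETURN_VALUE → return 36.

36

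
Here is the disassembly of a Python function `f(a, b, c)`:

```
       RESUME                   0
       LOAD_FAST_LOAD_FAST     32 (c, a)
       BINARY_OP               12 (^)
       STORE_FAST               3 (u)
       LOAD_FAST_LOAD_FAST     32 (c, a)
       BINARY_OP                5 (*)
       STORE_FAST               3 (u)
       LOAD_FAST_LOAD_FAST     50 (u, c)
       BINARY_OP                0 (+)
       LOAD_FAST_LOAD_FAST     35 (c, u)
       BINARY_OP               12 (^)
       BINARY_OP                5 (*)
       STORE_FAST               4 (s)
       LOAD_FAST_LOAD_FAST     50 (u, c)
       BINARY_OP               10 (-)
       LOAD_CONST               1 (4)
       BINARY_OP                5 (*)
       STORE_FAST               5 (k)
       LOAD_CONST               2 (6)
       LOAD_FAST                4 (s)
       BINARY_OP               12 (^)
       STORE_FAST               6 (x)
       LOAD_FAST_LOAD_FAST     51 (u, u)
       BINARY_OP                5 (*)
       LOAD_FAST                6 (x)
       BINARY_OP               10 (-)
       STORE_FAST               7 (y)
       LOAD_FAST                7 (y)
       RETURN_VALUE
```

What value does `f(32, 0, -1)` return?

2041

LOAD_FAST_LOAD_FAST c,a → push -1,32. Stack: [-1, 32]
BINARY_OP ^ → -1 ^ 32 = -33. Stack: [-33]
STORE_FAST u → u=-33. Stack: []
LOAD_FAST_LOAD_FAST c,a → push -1,32. Stack: [-1, 32]
BINARY_OP * → -1 * 32 = -32. Stack: [-32]
STORE_FAST u → u=-32. Stack: []
LOAD_FAST_LOAD_FAST u,c → push -32,-1. Stack: [-32, -1]
BINARY_OP + → -32 + -1 = -33. Stack: [-33]
LOAD_FAST_LOAD_FAST c,u → push -1,-32. Stack: [-33, -1, -32]
BINARY_OP ^ → -1 ^ -32 = 31. Stack: [-33, 31]
BINARY_OP * → -33 * 31 = -1023. Stack: [-1023]
STORE_FAST s → s=-1023. Stack: []
LOAD_FAST_LOAD_FAST u,c → push -32,-1. Stack: [-32, -1]
BINARY_OP - → -32 - -1 = -31. Stack: [-31]
LOAD_CONST → push 4. Stack: [-31, 4]
BINARY_OP * → -31 * 4 = -124. Stack: [-124]
STORE_FAST k → k=-124. Stack: []
LOAD_CONST → push 6. Stack: [6]
LOAD_FAST s → push -1023. Stack: [6, -1023]
BINARY_OP ^ → 6 ^ -1023 = -1017. Stack: [-1017]
STORE_FAST x → x=-1017. Stack: []
LOAD_FAST_LOAD_FAST u,u → push -32,-32. Stack: [-32, -32]
BINARY_OP * → -32 * -32 = 1024. Stack: [1024]
LOAD_FAST x → push -1017. Stack: [1024, -1017]
BINARY_OP - → 1024 - -1017 = 2041. Stack: [2041]
STORE_FAST y → y=2041. Stack: []
LOAD_FAST y → push 2041. Stack: [2041]
RETURN_VALUE → return 2041.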